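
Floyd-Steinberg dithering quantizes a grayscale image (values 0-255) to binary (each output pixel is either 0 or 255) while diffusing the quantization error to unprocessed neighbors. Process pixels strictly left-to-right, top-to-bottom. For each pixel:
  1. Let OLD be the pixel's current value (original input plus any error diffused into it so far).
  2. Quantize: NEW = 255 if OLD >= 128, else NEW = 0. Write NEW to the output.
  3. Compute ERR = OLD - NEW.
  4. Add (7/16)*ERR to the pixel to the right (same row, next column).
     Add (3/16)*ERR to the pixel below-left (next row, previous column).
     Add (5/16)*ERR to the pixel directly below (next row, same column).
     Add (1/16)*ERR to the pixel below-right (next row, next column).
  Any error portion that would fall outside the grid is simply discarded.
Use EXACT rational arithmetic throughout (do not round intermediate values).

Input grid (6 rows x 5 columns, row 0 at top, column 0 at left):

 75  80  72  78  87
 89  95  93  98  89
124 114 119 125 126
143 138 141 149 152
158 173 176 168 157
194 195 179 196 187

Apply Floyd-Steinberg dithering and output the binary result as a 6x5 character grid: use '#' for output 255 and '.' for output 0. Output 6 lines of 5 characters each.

(0,0): OLD=75 → NEW=0, ERR=75
(0,1): OLD=1805/16 → NEW=0, ERR=1805/16
(0,2): OLD=31067/256 → NEW=0, ERR=31067/256
(0,3): OLD=536957/4096 → NEW=255, ERR=-507523/4096
(0,4): OLD=2148971/65536 → NEW=0, ERR=2148971/65536
(1,0): OLD=34199/256 → NEW=255, ERR=-31081/256
(1,1): OLD=214177/2048 → NEW=0, ERR=214177/2048
(1,2): OLD=10518197/65536 → NEW=255, ERR=-6193483/65536
(1,3): OLD=8301073/262144 → NEW=0, ERR=8301073/262144
(1,4): OLD=441898515/4194304 → NEW=0, ERR=441898515/4194304
(2,0): OLD=3462523/32768 → NEW=0, ERR=3462523/32768
(2,1): OLD=175744121/1048576 → NEW=255, ERR=-91642759/1048576
(2,2): OLD=1068782251/16777216 → NEW=0, ERR=1068782251/16777216
(2,3): OLD=47409501649/268435456 → NEW=255, ERR=-21041539631/268435456
(2,4): OLD=543782925431/4294967296 → NEW=0, ERR=543782925431/4294967296
(3,0): OLD=2678217291/16777216 → NEW=255, ERR=-1599972789/16777216
(3,1): OLD=11746010607/134217728 → NEW=0, ERR=11746010607/134217728
(3,2): OLD=768951952117/4294967296 → NEW=255, ERR=-326264708363/4294967296
(3,3): OLD=1022122867149/8589934592 → NEW=0, ERR=1022122867149/8589934592
(3,4): OLD=32810080983905/137438953472 → NEW=255, ERR=-2236852151455/137438953472
(4,0): OLD=310541536645/2147483648 → NEW=255, ERR=-237066793595/2147483648
(4,1): OLD=9060508903045/68719476736 → NEW=255, ERR=-8462957664635/68719476736
(4,2): OLD=138717072409451/1099511627776 → NEW=0, ERR=138717072409451/1099511627776
(4,3): OLD=4443457180327557/17592186044416 → NEW=255, ERR=-42550260998523/17592186044416
(4,4): OLD=44555441771573283/281474976710656 → NEW=255, ERR=-27220677289643997/281474976710656
(5,0): OLD=149985695819439/1099511627776 → NEW=255, ERR=-130389769263441/1099511627776
(5,1): OLD=1067742149776973/8796093022208 → NEW=0, ERR=1067742149776973/8796093022208
(5,2): OLD=74135608775698997/281474976710656 → NEW=255, ERR=2359489714481717/281474976710656
(5,3): OLD=212416868188498715/1125899906842624 → NEW=255, ERR=-74687608056370405/1125899906842624
(5,4): OLD=2298742502381752761/18014398509481984 → NEW=0, ERR=2298742502381752761/18014398509481984
Row 0: ...#.
Row 1: #.#..
Row 2: .#.#.
Row 3: #.#.#
Row 4: ##.##
Row 5: #.##.

Answer: ...#.
#.#..
.#.#.
#.#.#
##.##
#.##.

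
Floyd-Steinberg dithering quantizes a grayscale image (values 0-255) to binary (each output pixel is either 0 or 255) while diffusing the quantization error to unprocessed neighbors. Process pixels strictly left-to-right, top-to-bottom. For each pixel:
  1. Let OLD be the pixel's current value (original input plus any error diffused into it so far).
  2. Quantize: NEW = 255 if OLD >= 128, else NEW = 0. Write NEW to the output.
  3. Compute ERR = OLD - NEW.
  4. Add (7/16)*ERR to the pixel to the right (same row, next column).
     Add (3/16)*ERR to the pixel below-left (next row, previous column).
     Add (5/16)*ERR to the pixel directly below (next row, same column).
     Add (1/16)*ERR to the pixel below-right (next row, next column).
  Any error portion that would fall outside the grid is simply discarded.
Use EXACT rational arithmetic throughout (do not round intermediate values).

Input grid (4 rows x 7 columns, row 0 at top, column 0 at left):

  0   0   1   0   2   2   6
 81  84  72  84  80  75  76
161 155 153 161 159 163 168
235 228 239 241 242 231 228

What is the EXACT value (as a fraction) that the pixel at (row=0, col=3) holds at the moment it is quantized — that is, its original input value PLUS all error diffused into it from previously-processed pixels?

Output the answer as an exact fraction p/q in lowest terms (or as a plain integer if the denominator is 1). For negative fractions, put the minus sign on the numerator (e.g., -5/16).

Answer: 7/16

Derivation:
(0,0): OLD=0 → NEW=0, ERR=0
(0,1): OLD=0 → NEW=0, ERR=0
(0,2): OLD=1 → NEW=0, ERR=1
(0,3): OLD=7/16 → NEW=0, ERR=7/16
Target (0,3): original=0, with diffused error = 7/16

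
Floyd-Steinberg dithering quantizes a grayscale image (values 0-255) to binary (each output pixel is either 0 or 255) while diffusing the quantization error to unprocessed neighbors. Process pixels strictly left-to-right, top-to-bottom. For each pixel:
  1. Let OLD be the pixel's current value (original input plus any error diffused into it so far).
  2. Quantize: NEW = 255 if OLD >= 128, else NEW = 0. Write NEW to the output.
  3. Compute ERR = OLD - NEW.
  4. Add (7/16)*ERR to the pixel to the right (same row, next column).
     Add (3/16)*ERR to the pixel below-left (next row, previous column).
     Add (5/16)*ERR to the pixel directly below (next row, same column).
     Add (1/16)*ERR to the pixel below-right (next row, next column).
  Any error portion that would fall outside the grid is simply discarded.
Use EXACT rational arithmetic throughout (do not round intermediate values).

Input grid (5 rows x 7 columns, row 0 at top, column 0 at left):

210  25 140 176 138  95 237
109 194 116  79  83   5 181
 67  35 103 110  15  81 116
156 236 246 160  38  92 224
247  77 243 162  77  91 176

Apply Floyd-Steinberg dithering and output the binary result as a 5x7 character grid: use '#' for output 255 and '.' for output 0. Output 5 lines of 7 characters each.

(0,0): OLD=210 → NEW=255, ERR=-45
(0,1): OLD=85/16 → NEW=0, ERR=85/16
(0,2): OLD=36435/256 → NEW=255, ERR=-28845/256
(0,3): OLD=518981/4096 → NEW=0, ERR=518981/4096
(0,4): OLD=12676835/65536 → NEW=255, ERR=-4034845/65536
(0,5): OLD=71370805/1048576 → NEW=0, ERR=71370805/1048576
(0,6): OLD=4475795827/16777216 → NEW=255, ERR=197605747/16777216
(1,0): OLD=24559/256 → NEW=0, ERR=24559/256
(1,1): OLD=437641/2048 → NEW=255, ERR=-84599/2048
(1,2): OLD=5688893/65536 → NEW=0, ERR=5688893/65536
(1,3): OLD=36172345/262144 → NEW=255, ERR=-30674375/262144
(1,4): OLD=557810379/16777216 → NEW=0, ERR=557810379/16777216
(1,5): OLD=5258205627/134217728 → NEW=0, ERR=5258205627/134217728
(1,6): OLD=442541672597/2147483648 → NEW=255, ERR=-105066657643/2147483648
(2,0): OLD=2924019/32768 → NEW=0, ERR=2924019/32768
(2,1): OLD=87454369/1048576 → NEW=0, ERR=87454369/1048576
(2,2): OLD=2383938083/16777216 → NEW=255, ERR=-1894251997/16777216
(2,3): OLD=4791061963/134217728 → NEW=0, ERR=4791061963/134217728
(2,4): OLD=44065720251/1073741824 → NEW=0, ERR=44065720251/1073741824
(2,5): OLD=3576915097065/34359738368 → NEW=0, ERR=3576915097065/34359738368
(2,6): OLD=81750848119535/549755813888 → NEW=255, ERR=-58436884421905/549755813888
(3,0): OLD=3347451843/16777216 → NEW=255, ERR=-930738237/16777216
(3,1): OLD=29823145607/134217728 → NEW=255, ERR=-4402375033/134217728
(3,2): OLD=223630808709/1073741824 → NEW=255, ERR=-50173356411/1073741824
(3,3): OLD=650043271507/4294967296 → NEW=255, ERR=-445173388973/4294967296
(3,4): OLD=14968783539139/549755813888 → NEW=0, ERR=14968783539139/549755813888
(3,5): OLD=523713123042553/4398046511104 → NEW=0, ERR=523713123042553/4398046511104
(3,6): OLD=17548960312642727/70368744177664 → NEW=255, ERR=-395069452661593/70368744177664
(4,0): OLD=479991806477/2147483648 → NEW=255, ERR=-67616523763/2147483648
(4,1): OLD=1400019552553/34359738368 → NEW=0, ERR=1400019552553/34359738368
(4,2): OLD=123551893273095/549755813888 → NEW=255, ERR=-16635839268345/549755813888
(4,3): OLD=521411408955773/4398046511104 → NEW=0, ERR=521411408955773/4398046511104
(4,4): OLD=5391153162377703/35184372088832 → NEW=255, ERR=-3580861720274457/35184372088832
(4,5): OLD=94952673217265639/1125899906842624 → NEW=0, ERR=94952673217265639/1125899906842624
(4,6): OLD=3937667853475654785/18014398509481984 → NEW=255, ERR=-656003766442251135/18014398509481984
Row 0: #.#.#.#
Row 1: .#.#..#
Row 2: ..#...#
Row 3: ####..#
Row 4: #.#.#.#

Answer: #.#.#.#
.#.#..#
..#...#
####..#
#.#.#.#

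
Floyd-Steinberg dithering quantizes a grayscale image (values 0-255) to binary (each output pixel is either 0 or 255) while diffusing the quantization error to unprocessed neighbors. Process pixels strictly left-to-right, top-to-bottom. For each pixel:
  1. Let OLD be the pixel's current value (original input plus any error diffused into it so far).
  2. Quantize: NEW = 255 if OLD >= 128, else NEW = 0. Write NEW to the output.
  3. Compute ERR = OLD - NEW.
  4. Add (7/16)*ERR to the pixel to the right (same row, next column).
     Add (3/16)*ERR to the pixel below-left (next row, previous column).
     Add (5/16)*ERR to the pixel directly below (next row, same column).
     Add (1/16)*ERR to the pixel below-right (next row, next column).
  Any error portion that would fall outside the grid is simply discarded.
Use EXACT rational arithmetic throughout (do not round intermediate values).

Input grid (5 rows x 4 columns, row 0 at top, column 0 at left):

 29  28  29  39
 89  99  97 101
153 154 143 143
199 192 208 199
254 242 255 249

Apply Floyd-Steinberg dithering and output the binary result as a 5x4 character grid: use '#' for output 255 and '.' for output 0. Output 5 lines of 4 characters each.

Answer: ....
.#.#
#.#.
####
####

Derivation:
(0,0): OLD=29 → NEW=0, ERR=29
(0,1): OLD=651/16 → NEW=0, ERR=651/16
(0,2): OLD=11981/256 → NEW=0, ERR=11981/256
(0,3): OLD=243611/4096 → NEW=0, ERR=243611/4096
(1,0): OLD=27057/256 → NEW=0, ERR=27057/256
(1,1): OLD=345175/2048 → NEW=255, ERR=-177065/2048
(1,2): OLD=5734051/65536 → NEW=0, ERR=5734051/65536
(1,3): OLD=168600549/1048576 → NEW=255, ERR=-98786331/1048576
(2,0): OLD=5564589/32768 → NEW=255, ERR=-2791251/32768
(2,1): OLD=118201535/1048576 → NEW=0, ERR=118201535/1048576
(2,2): OLD=412282555/2097152 → NEW=255, ERR=-122491205/2097152
(2,3): OLD=3136471663/33554432 → NEW=0, ERR=3136471663/33554432
(3,0): OLD=3246670429/16777216 → NEW=255, ERR=-1031519651/16777216
(3,1): OLD=49406183363/268435456 → NEW=255, ERR=-19044857917/268435456
(3,2): OLD=787179733821/4294967296 → NEW=255, ERR=-308036926659/4294967296
(3,3): OLD=13275397260331/68719476736 → NEW=255, ERR=-4248069307349/68719476736
(4,0): OLD=951265547353/4294967296 → NEW=255, ERR=-143951113127/4294967296
(4,1): OLD=6455343567115/34359738368 → NEW=255, ERR=-2306389716725/34359738368
(4,2): OLD=205823363367211/1099511627776 → NEW=255, ERR=-74552101715669/1099511627776
(4,3): OLD=3439886615237277/17592186044416 → NEW=255, ERR=-1046120826088803/17592186044416
Row 0: ....
Row 1: .#.#
Row 2: #.#.
Row 3: ####
Row 4: ####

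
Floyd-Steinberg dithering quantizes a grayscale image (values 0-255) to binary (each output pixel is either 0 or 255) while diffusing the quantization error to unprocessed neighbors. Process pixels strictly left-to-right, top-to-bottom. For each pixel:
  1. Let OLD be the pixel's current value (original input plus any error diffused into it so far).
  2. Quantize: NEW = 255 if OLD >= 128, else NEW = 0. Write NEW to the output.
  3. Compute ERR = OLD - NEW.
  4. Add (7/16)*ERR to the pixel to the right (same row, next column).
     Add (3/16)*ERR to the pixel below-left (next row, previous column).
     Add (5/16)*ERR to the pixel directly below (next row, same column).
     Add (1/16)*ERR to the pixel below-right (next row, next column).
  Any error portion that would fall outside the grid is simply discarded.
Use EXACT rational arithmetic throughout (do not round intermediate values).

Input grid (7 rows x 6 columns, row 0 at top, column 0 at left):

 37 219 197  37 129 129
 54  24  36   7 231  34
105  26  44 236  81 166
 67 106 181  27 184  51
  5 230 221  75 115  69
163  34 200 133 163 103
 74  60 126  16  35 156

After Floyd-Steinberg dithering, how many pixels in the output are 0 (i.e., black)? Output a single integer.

Answer: 25

Derivation:
(0,0): OLD=37 → NEW=0, ERR=37
(0,1): OLD=3763/16 → NEW=255, ERR=-317/16
(0,2): OLD=48213/256 → NEW=255, ERR=-17067/256
(0,3): OLD=32083/4096 → NEW=0, ERR=32083/4096
(0,4): OLD=8678725/65536 → NEW=255, ERR=-8032955/65536
(0,5): OLD=79035619/1048576 → NEW=0, ERR=79035619/1048576
(1,0): OLD=15833/256 → NEW=0, ERR=15833/256
(1,1): OLD=71023/2048 → NEW=0, ERR=71023/2048
(1,2): OLD=2003355/65536 → NEW=0, ERR=2003355/65536
(1,3): OLD=-1134465/262144 → NEW=0, ERR=-1134465/262144
(1,4): OLD=3446455581/16777216 → NEW=255, ERR=-831734499/16777216
(1,5): OLD=7571077051/268435456 → NEW=0, ERR=7571077051/268435456
(2,0): OLD=4287029/32768 → NEW=255, ERR=-4068811/32768
(2,1): OLD=-8273385/1048576 → NEW=0, ERR=-8273385/1048576
(2,2): OLD=863302405/16777216 → NEW=0, ERR=863302405/16777216
(2,3): OLD=33524255517/134217728 → NEW=255, ERR=-701265123/134217728
(2,4): OLD=293087418327/4294967296 → NEW=0, ERR=293087418327/4294967296
(2,5): OLD=13851807198801/68719476736 → NEW=255, ERR=-3671659368879/68719476736
(3,0): OLD=448243557/16777216 → NEW=0, ERR=448243557/16777216
(3,1): OLD=15718334209/134217728 → NEW=0, ERR=15718334209/134217728
(3,2): OLD=265046093651/1073741824 → NEW=255, ERR=-8758071469/1073741824
(3,3): OLD=2598265121721/68719476736 → NEW=0, ERR=2598265121721/68719476736
(3,4): OLD=116285481489689/549755813888 → NEW=255, ERR=-23902251051751/549755813888
(3,5): OLD=171933801561047/8796093022208 → NEW=0, ERR=171933801561047/8796093022208
(4,0): OLD=75822163147/2147483648 → NEW=0, ERR=75822163147/2147483648
(4,1): OLD=9695788449871/34359738368 → NEW=255, ERR=934055166031/34359738368
(4,2): OLD=269108841673021/1099511627776 → NEW=255, ERR=-11266623409859/1099511627776
(4,3): OLD=1296027027705105/17592186044416 → NEW=0, ERR=1296027027705105/17592186044416
(4,4): OLD=39314210027907873/281474976710656 → NEW=255, ERR=-32461909033309407/281474976710656
(4,5): OLD=98786466766669383/4503599627370496 → NEW=0, ERR=98786466766669383/4503599627370496
(5,0): OLD=98478136213597/549755813888 → NEW=255, ERR=-41709596327843/549755813888
(5,1): OLD=168669880786989/17592186044416 → NEW=0, ERR=168669880786989/17592186044416
(5,2): OLD=30470335981487295/140737488355328 → NEW=255, ERR=-5417723549121345/140737488355328
(5,3): OLD=526542800276133413/4503599627370496 → NEW=0, ERR=526542800276133413/4503599627370496
(5,4): OLD=1682797128355368741/9007199254740992 → NEW=255, ERR=-614038681603584219/9007199254740992
(5,5): OLD=10494677179188858089/144115188075855872 → NEW=0, ERR=10494677179188858089/144115188075855872
(6,0): OLD=14661622506494631/281474976710656 → NEW=0, ERR=14661622506494631/281474976710656
(6,1): OLD=332479271036067611/4503599627370496 → NEW=0, ERR=332479271036067611/4503599627370496
(6,2): OLD=3040645967120461859/18014398509481984 → NEW=255, ERR=-1553025652797444061/18014398509481984
(6,3): OLD=-106338249541089737/288230376151711744 → NEW=0, ERR=-106338249541089737/288230376151711744
(6,4): OLD=159085256134403160407/4611686018427387904 → NEW=0, ERR=159085256134403160407/4611686018427387904
(6,5): OLD=13989125638624764505345/73786976294838206464 → NEW=255, ERR=-4826553316558978142975/73786976294838206464
Output grid:
  Row 0: .##.#.  (3 black, running=3)
  Row 1: ....#.  (5 black, running=8)
  Row 2: #..#.#  (3 black, running=11)
  Row 3: ..#.#.  (4 black, running=15)
  Row 4: .##.#.  (3 black, running=18)
  Row 5: #.#.#.  (3 black, running=21)
  Row 6: ..#..#  (4 black, running=25)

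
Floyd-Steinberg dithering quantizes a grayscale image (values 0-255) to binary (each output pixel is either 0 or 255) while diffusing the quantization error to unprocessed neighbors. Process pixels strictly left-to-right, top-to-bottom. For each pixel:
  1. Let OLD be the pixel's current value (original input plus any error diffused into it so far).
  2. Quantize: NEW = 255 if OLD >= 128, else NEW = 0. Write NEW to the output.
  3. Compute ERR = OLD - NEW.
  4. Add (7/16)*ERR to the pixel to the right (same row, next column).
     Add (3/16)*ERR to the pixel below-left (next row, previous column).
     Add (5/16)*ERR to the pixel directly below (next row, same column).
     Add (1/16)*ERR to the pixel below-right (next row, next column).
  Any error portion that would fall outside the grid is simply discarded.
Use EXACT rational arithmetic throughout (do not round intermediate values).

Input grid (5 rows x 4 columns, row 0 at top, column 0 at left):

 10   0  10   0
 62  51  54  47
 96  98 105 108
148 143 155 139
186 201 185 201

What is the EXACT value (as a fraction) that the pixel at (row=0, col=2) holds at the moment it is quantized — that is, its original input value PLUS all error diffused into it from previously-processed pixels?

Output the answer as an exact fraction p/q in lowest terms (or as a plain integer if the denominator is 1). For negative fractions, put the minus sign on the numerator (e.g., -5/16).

(0,0): OLD=10 → NEW=0, ERR=10
(0,1): OLD=35/8 → NEW=0, ERR=35/8
(0,2): OLD=1525/128 → NEW=0, ERR=1525/128
Target (0,2): original=10, with diffused error = 1525/128

Answer: 1525/128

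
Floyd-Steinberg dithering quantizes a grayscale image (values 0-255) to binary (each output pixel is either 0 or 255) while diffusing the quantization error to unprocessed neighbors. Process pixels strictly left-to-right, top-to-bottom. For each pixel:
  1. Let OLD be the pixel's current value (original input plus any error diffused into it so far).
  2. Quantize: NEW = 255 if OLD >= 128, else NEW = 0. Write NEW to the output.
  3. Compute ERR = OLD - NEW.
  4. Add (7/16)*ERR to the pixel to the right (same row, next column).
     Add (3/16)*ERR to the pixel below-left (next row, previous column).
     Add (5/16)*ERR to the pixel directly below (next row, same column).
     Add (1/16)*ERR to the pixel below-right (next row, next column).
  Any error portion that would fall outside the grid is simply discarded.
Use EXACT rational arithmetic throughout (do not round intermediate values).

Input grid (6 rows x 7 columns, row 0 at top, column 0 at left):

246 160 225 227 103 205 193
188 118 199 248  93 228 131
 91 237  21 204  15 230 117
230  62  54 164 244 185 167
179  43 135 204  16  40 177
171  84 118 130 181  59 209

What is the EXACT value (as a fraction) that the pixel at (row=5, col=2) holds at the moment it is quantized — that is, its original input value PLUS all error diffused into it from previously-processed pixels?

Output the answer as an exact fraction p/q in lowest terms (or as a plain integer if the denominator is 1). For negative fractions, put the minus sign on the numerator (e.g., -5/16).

Answer: 3047397800413043/35184372088832

Derivation:
(0,0): OLD=246 → NEW=255, ERR=-9
(0,1): OLD=2497/16 → NEW=255, ERR=-1583/16
(0,2): OLD=46519/256 → NEW=255, ERR=-18761/256
(0,3): OLD=798465/4096 → NEW=255, ERR=-246015/4096
(0,4): OLD=5028103/65536 → NEW=0, ERR=5028103/65536
(0,5): OLD=250154801/1048576 → NEW=255, ERR=-17232079/1048576
(0,6): OLD=3117378135/16777216 → NEW=255, ERR=-1160811945/16777216
(1,0): OLD=42659/256 → NEW=255, ERR=-22621/256
(1,1): OLD=69877/2048 → NEW=0, ERR=69877/2048
(1,2): OLD=11375769/65536 → NEW=255, ERR=-5335911/65536
(1,3): OLD=53323941/262144 → NEW=255, ERR=-13522779/262144
(1,4): OLD=1469215439/16777216 → NEW=0, ERR=1469215439/16777216
(1,5): OLD=33956992127/134217728 → NEW=255, ERR=-268528513/134217728
(1,6): OLD=230802474385/2147483648 → NEW=0, ERR=230802474385/2147483648
(2,0): OLD=2286679/32768 → NEW=0, ERR=2286679/32768
(2,1): OLD=269907629/1048576 → NEW=255, ERR=2520749/1048576
(2,2): OLD=-183402425/16777216 → NEW=0, ERR=-183402425/16777216
(2,3): OLD=26095689935/134217728 → NEW=255, ERR=-8129830705/134217728
(2,4): OLD=13171404479/1073741824 → NEW=0, ERR=13171404479/1073741824
(2,5): OLD=8946124205653/34359738368 → NEW=255, ERR=184390921813/34359738368
(2,6): OLD=84007621329059/549755813888 → NEW=255, ERR=-56180111212381/549755813888
(3,0): OLD=4232190567/16777216 → NEW=255, ERR=-45999513/16777216
(3,1): OLD=8571616987/134217728 → NEW=0, ERR=8571616987/134217728
(3,2): OLD=72281251329/1073741824 → NEW=0, ERR=72281251329/1073741824
(3,3): OLD=756512633879/4294967296 → NEW=255, ERR=-338704026601/4294967296
(3,4): OLD=115752353920615/549755813888 → NEW=255, ERR=-24435378620825/549755813888
(3,5): OLD=654592128981925/4398046511104 → NEW=255, ERR=-466909731349595/4398046511104
(3,6): OLD=6259609747719547/70368744177664 → NEW=0, ERR=6259609747719547/70368744177664
(4,0): OLD=408274443433/2147483648 → NEW=255, ERR=-139333886807/2147483648
(4,1): OLD=1615660471445/34359738368 → NEW=0, ERR=1615660471445/34359738368
(4,2): OLD=91157095697883/549755813888 → NEW=255, ERR=-49030636843557/549755813888
(4,3): OLD=599059903209433/4398046511104 → NEW=255, ERR=-522441957122087/4398046511104
(4,4): OLD=-2628085527566597/35184372088832 → NEW=0, ERR=-2628085527566597/35184372088832
(4,5): OLD=-13458878840501957/1125899906842624 → NEW=0, ERR=-13458878840501957/1125899906842624
(4,6): OLD=3475576272886864909/18014398509481984 → NEW=255, ERR=-1118095347031041011/18014398509481984
(5,0): OLD=87708514644623/549755813888 → NEW=255, ERR=-52479217896817/549755813888
(5,1): OLD=159004370375045/4398046511104 → NEW=0, ERR=159004370375045/4398046511104
(5,2): OLD=3047397800413043/35184372088832 → NEW=0, ERR=3047397800413043/35184372088832
Target (5,2): original=118, with diffused error = 3047397800413043/35184372088832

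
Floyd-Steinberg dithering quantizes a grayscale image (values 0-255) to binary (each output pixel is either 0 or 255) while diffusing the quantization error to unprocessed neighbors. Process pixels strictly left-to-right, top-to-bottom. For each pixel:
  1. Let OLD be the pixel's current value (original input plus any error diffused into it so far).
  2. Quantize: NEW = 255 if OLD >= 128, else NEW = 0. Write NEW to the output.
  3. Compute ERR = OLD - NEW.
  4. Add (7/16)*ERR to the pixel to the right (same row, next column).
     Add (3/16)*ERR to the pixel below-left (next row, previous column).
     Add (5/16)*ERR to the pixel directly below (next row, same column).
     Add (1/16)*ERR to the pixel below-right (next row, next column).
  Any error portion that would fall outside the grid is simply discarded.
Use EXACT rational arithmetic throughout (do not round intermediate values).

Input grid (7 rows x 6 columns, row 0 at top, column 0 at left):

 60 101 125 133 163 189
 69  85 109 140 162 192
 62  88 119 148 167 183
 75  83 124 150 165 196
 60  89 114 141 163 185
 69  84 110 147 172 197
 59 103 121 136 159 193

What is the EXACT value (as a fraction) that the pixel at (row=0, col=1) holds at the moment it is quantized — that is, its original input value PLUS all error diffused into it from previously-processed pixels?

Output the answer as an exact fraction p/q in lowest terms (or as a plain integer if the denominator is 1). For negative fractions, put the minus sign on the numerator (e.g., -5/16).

(0,0): OLD=60 → NEW=0, ERR=60
(0,1): OLD=509/4 → NEW=0, ERR=509/4
Target (0,1): original=101, with diffused error = 509/4

Answer: 509/4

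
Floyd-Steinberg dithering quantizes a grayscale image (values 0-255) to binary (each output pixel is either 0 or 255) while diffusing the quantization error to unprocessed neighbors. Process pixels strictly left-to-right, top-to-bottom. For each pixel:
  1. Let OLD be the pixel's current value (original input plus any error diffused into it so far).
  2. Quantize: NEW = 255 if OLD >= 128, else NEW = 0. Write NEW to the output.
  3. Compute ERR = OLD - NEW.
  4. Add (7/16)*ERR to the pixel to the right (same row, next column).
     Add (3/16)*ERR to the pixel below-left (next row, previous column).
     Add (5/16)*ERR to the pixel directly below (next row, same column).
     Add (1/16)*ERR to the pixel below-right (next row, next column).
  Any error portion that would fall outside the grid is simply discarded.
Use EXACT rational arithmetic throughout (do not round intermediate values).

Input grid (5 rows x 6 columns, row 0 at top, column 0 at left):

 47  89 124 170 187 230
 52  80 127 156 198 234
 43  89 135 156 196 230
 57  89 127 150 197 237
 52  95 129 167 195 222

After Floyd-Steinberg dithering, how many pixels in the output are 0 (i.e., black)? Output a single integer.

Answer: 13

Derivation:
(0,0): OLD=47 → NEW=0, ERR=47
(0,1): OLD=1753/16 → NEW=0, ERR=1753/16
(0,2): OLD=44015/256 → NEW=255, ERR=-21265/256
(0,3): OLD=547465/4096 → NEW=255, ERR=-497015/4096
(0,4): OLD=8776127/65536 → NEW=255, ERR=-7935553/65536
(0,5): OLD=185623609/1048576 → NEW=255, ERR=-81763271/1048576
(1,0): OLD=22331/256 → NEW=0, ERR=22331/256
(1,1): OLD=286237/2048 → NEW=255, ERR=-236003/2048
(1,2): OLD=2275553/65536 → NEW=0, ERR=2275553/65536
(1,3): OLD=27623757/262144 → NEW=0, ERR=27623757/262144
(1,4): OLD=3087984071/16777216 → NEW=255, ERR=-1190206009/16777216
(1,5): OLD=45909891393/268435456 → NEW=255, ERR=-22541149887/268435456
(2,0): OLD=1594255/32768 → NEW=0, ERR=1594255/32768
(2,1): OLD=90425749/1048576 → NEW=0, ERR=90425749/1048576
(2,2): OLD=3290600191/16777216 → NEW=255, ERR=-987589889/16777216
(2,3): OLD=20407163847/134217728 → NEW=255, ERR=-13818356793/134217728
(2,4): OLD=513803391701/4294967296 → NEW=0, ERR=513803391701/4294967296
(2,5): OLD=17294118661923/68719476736 → NEW=255, ERR=-229347905757/68719476736
(3,0): OLD=1482659359/16777216 → NEW=0, ERR=1482659359/16777216
(3,1): OLD=19678459955/134217728 → NEW=255, ERR=-14547060685/134217728
(3,2): OLD=50758414217/1073741824 → NEW=0, ERR=50758414217/1073741824
(3,3): OLD=10806807185115/68719476736 → NEW=255, ERR=-6716659382565/68719476736
(3,4): OLD=101464201967355/549755813888 → NEW=255, ERR=-38723530574085/549755813888
(3,5): OLD=1870202250152149/8796093022208 → NEW=255, ERR=-372801470510891/8796093022208
(4,0): OLD=127334342001/2147483648 → NEW=0, ERR=127334342001/2147483648
(4,1): OLD=3486081567421/34359738368 → NEW=0, ERR=3486081567421/34359738368
(4,2): OLD=179286761258023/1099511627776 → NEW=255, ERR=-101088703824857/1099511627776
(4,3): OLD=1512576824751971/17592186044416 → NEW=0, ERR=1512576824751971/17592186044416
(4,4): OLD=55323619714986131/281474976710656 → NEW=255, ERR=-16452499346231149/281474976710656
(4,5): OLD=805156938916957989/4503599627370496 → NEW=255, ERR=-343260966062518491/4503599627370496
Output grid:
  Row 0: ..####  (2 black, running=2)
  Row 1: .#..##  (3 black, running=5)
  Row 2: ..##.#  (3 black, running=8)
  Row 3: .#.###  (2 black, running=10)
  Row 4: ..#.##  (3 black, running=13)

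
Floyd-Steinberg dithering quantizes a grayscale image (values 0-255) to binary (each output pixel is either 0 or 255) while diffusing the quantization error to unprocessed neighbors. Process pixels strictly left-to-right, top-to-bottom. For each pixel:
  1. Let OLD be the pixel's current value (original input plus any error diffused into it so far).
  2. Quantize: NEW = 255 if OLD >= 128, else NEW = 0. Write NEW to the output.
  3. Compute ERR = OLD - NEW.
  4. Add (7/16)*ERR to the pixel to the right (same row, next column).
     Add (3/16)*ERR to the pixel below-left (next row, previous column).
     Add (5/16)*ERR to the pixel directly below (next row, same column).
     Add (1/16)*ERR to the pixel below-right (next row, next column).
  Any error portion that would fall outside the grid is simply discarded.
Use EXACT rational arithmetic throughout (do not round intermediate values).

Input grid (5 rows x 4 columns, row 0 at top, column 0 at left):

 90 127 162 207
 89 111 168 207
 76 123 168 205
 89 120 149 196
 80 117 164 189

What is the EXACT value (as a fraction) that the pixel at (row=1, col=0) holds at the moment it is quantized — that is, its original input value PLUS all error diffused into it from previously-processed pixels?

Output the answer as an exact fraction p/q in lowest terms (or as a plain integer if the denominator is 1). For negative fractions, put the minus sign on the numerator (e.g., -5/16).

(0,0): OLD=90 → NEW=0, ERR=90
(0,1): OLD=1331/8 → NEW=255, ERR=-709/8
(0,2): OLD=15773/128 → NEW=0, ERR=15773/128
(0,3): OLD=534347/2048 → NEW=255, ERR=12107/2048
(1,0): OLD=12865/128 → NEW=0, ERR=12865/128
Target (1,0): original=89, with diffused error = 12865/128

Answer: 12865/128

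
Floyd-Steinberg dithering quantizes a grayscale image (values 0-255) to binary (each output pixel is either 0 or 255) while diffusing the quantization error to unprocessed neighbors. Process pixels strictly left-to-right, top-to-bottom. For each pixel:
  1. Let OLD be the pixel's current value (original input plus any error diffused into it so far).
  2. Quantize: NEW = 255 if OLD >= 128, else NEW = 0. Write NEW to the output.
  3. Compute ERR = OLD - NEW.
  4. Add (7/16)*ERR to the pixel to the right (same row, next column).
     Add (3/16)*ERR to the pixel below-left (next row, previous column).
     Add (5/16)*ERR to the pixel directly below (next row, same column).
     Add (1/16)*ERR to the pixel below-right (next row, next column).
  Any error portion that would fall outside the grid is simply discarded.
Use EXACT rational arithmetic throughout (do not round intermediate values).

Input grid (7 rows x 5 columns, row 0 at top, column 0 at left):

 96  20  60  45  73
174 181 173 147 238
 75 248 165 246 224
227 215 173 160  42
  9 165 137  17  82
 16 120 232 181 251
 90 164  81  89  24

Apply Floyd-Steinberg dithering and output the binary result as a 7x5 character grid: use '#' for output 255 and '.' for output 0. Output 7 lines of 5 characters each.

(0,0): OLD=96 → NEW=0, ERR=96
(0,1): OLD=62 → NEW=0, ERR=62
(0,2): OLD=697/8 → NEW=0, ERR=697/8
(0,3): OLD=10639/128 → NEW=0, ERR=10639/128
(0,4): OLD=223977/2048 → NEW=0, ERR=223977/2048
(1,0): OLD=1725/8 → NEW=255, ERR=-315/8
(1,1): OLD=13151/64 → NEW=255, ERR=-3169/64
(1,2): OLD=405551/2048 → NEW=255, ERR=-116689/2048
(1,3): OLD=1425389/8192 → NEW=255, ERR=-663571/8192
(1,4): OLD=31710575/131072 → NEW=255, ERR=-1712785/131072
(2,0): OLD=54693/1024 → NEW=0, ERR=54693/1024
(2,1): OLD=7954419/32768 → NEW=255, ERR=-401421/32768
(2,2): OLD=64777073/524288 → NEW=0, ERR=64777073/524288
(2,3): OLD=2254268555/8388608 → NEW=255, ERR=115173515/8388608
(2,4): OLD=29643397773/134217728 → NEW=255, ERR=-4582122867/134217728
(3,0): OLD=126559993/524288 → NEW=255, ERR=-7133447/524288
(3,1): OLD=971918473/4194304 → NEW=255, ERR=-97629047/4194304
(3,2): OLD=27277782895/134217728 → NEW=255, ERR=-6947737745/134217728
(3,3): OLD=9594176961/67108864 → NEW=255, ERR=-7518583359/67108864
(3,4): OLD=-36133691905/2147483648 → NEW=0, ERR=-36133691905/2147483648
(4,0): OLD=25754755/67108864 → NEW=0, ERR=25754755/67108864
(4,1): OLD=316405345303/2147483648 → NEW=255, ERR=-231202984937/2147483648
(4,2): OLD=1761274167729/34359738368 → NEW=0, ERR=1761274167729/34359738368
(4,3): OLD=-1085843463001/549755813888 → NEW=0, ERR=-1085843463001/549755813888
(4,4): OLD=605835363064721/8796093022208 → NEW=0, ERR=605835363064721/8796093022208
(5,0): OLD=-139732380123/34359738368 → NEW=0, ERR=-139732380123/34359738368
(5,1): OLD=25896670574243/274877906944 → NEW=0, ERR=25896670574243/274877906944
(5,2): OLD=2481703408077103/8796093022208 → NEW=255, ERR=238699687414063/8796093022208
(5,3): OLD=7331477000826379/35184372088832 → NEW=255, ERR=-1640537881825781/35184372088832
(5,4): OLD=141863886415631201/562949953421312 → NEW=255, ERR=-1688351706803359/562949953421312
(6,0): OLD=467924902517169/4398046511104 → NEW=0, ERR=467924902517169/4398046511104
(6,1): OLD=34455691590323739/140737488355328 → NEW=255, ERR=-1432367940284901/140737488355328
(6,2): OLD=185037825071738865/2251799813685248 → NEW=0, ERR=185037825071738865/2251799813685248
(6,3): OLD=4017702487502075107/36028797018963968 → NEW=0, ERR=4017702487502075107/36028797018963968
(6,4): OLD=39738792130630014837/576460752303423488 → NEW=0, ERR=39738792130630014837/576460752303423488
Row 0: .....
Row 1: #####
Row 2: .#.##
Row 3: ####.
Row 4: .#...
Row 5: ..###
Row 6: .#...

Answer: .....
#####
.#.##
####.
.#...
..###
.#...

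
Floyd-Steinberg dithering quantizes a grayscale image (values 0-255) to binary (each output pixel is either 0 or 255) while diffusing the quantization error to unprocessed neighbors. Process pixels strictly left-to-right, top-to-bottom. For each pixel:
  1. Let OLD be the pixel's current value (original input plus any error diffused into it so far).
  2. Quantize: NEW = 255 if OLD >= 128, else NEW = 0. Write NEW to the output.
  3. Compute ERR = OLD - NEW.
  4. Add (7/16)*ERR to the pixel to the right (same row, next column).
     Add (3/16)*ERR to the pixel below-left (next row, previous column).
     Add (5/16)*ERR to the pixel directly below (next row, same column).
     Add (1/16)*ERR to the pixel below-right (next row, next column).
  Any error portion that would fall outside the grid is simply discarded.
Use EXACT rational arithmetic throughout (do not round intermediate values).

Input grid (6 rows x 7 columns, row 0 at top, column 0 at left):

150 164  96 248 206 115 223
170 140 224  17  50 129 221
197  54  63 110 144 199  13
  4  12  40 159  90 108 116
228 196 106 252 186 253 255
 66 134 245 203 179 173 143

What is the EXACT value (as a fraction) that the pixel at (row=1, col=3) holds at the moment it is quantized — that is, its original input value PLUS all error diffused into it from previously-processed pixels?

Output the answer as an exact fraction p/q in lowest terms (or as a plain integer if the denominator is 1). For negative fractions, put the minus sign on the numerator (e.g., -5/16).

(0,0): OLD=150 → NEW=255, ERR=-105
(0,1): OLD=1889/16 → NEW=0, ERR=1889/16
(0,2): OLD=37799/256 → NEW=255, ERR=-27481/256
(0,3): OLD=823441/4096 → NEW=255, ERR=-221039/4096
(0,4): OLD=11953143/65536 → NEW=255, ERR=-4758537/65536
(0,5): OLD=87276481/1048576 → NEW=0, ERR=87276481/1048576
(0,6): OLD=4352254535/16777216 → NEW=255, ERR=74064455/16777216
(1,0): OLD=40787/256 → NEW=255, ERR=-24493/256
(1,1): OLD=221893/2048 → NEW=0, ERR=221893/2048
(1,2): OLD=15408553/65536 → NEW=255, ERR=-1303127/65536
(1,3): OLD=-7572491/262144 → NEW=0, ERR=-7572491/262144
Target (1,3): original=17, with diffused error = -7572491/262144

Answer: -7572491/262144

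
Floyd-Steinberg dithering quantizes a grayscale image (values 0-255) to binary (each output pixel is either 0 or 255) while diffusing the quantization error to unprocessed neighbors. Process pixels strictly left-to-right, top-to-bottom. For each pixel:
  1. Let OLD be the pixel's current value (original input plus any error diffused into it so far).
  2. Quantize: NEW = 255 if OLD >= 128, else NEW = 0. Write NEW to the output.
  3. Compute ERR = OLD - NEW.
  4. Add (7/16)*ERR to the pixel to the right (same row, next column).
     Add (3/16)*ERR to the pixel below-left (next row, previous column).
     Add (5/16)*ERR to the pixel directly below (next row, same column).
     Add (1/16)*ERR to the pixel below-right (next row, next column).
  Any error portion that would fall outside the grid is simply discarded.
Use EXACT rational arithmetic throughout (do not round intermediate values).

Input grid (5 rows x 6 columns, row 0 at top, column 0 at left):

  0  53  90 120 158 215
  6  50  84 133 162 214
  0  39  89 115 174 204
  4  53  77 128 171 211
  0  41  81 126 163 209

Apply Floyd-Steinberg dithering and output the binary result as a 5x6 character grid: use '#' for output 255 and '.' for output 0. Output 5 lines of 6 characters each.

(0,0): OLD=0 → NEW=0, ERR=0
(0,1): OLD=53 → NEW=0, ERR=53
(0,2): OLD=1811/16 → NEW=0, ERR=1811/16
(0,3): OLD=43397/256 → NEW=255, ERR=-21883/256
(0,4): OLD=493987/4096 → NEW=0, ERR=493987/4096
(0,5): OLD=17548149/65536 → NEW=255, ERR=836469/65536
(1,0): OLD=255/16 → NEW=0, ERR=255/16
(1,1): OLD=12129/128 → NEW=0, ERR=12129/128
(1,2): OLD=606669/4096 → NEW=255, ERR=-437811/4096
(1,3): OLD=1461637/16384 → NEW=0, ERR=1461637/16384
(1,4): OLD=247221467/1048576 → NEW=255, ERR=-20165413/1048576
(1,5): OLD=3642544525/16777216 → NEW=255, ERR=-635645555/16777216
(2,0): OLD=46587/2048 → NEW=0, ERR=46587/2048
(2,1): OLD=3900609/65536 → NEW=0, ERR=3900609/65536
(2,2): OLD=109352339/1048576 → NEW=0, ERR=109352339/1048576
(2,3): OLD=1494997099/8388608 → NEW=255, ERR=-644097941/8388608
(2,4): OLD=35666944753/268435456 → NEW=255, ERR=-32784096527/268435456
(2,5): OLD=590670662567/4294967296 → NEW=255, ERR=-504545997913/4294967296
(3,0): OLD=23350051/1048576 → NEW=0, ERR=23350051/1048576
(3,1): OLD=858300543/8388608 → NEW=0, ERR=858300543/8388608
(3,2): OLD=9641973273/67108864 → NEW=255, ERR=-7470787047/67108864
(3,3): OLD=167160015215/4294967296 → NEW=0, ERR=167160015215/4294967296
(3,4): OLD=4227503383335/34359738368 → NEW=0, ERR=4227503383335/34359738368
(3,5): OLD=121212796141737/549755813888 → NEW=255, ERR=-18974936399703/549755813888
(4,0): OLD=3508903669/134217728 → NEW=0, ERR=3508903669/134217728
(4,1): OLD=139437282937/2147483648 → NEW=0, ERR=139437282937/2147483648
(4,2): OLD=6068677645355/68719476736 → NEW=0, ERR=6068677645355/68719476736
(4,3): OLD=212106944198343/1099511627776 → NEW=255, ERR=-68268520884537/1099511627776
(4,4): OLD=2994990565878471/17592186044416 → NEW=255, ERR=-1491016875447609/17592186044416
(4,5): OLD=47519643912708881/281474976710656 → NEW=255, ERR=-24256475148508399/281474976710656
Row 0: ...#.#
Row 1: ..#.##
Row 2: ...###
Row 3: ..#..#
Row 4: ...###

Answer: ...#.#
..#.##
...###
..#..#
...###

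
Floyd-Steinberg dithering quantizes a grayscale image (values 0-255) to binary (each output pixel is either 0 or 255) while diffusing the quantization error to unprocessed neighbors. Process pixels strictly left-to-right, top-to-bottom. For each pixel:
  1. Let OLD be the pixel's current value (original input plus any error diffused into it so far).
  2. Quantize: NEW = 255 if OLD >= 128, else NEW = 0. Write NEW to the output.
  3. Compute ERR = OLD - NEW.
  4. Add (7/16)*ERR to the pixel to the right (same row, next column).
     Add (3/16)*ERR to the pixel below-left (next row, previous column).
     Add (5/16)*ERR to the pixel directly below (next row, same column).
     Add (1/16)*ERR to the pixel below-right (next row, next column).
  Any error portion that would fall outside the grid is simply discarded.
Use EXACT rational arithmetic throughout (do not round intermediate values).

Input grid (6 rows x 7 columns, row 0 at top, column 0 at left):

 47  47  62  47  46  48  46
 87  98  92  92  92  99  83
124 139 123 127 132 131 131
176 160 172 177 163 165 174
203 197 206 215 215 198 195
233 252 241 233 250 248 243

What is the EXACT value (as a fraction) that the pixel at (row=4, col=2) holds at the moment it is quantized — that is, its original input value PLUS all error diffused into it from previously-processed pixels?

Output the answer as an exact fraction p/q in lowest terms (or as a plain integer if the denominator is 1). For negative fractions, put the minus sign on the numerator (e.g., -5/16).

Answer: 98746307680083/549755813888

Derivation:
(0,0): OLD=47 → NEW=0, ERR=47
(0,1): OLD=1081/16 → NEW=0, ERR=1081/16
(0,2): OLD=23439/256 → NEW=0, ERR=23439/256
(0,3): OLD=356585/4096 → NEW=0, ERR=356585/4096
(0,4): OLD=5510751/65536 → NEW=0, ERR=5510751/65536
(0,5): OLD=88906905/1048576 → NEW=0, ERR=88906905/1048576
(0,6): OLD=1394100271/16777216 → NEW=0, ERR=1394100271/16777216
(1,0): OLD=29275/256 → NEW=0, ERR=29275/256
(1,1): OLD=387581/2048 → NEW=255, ERR=-134659/2048
(1,2): OLD=7365697/65536 → NEW=0, ERR=7365697/65536
(1,3): OLD=49772077/262144 → NEW=255, ERR=-17074643/262144
(1,4): OLD=1864280423/16777216 → NEW=0, ERR=1864280423/16777216
(1,5): OLD=26165339287/134217728 → NEW=255, ERR=-8060181353/134217728
(1,6): OLD=188963967993/2147483648 → NEW=0, ERR=188963967993/2147483648
(2,0): OLD=4830255/32768 → NEW=255, ERR=-3525585/32768
(2,1): OLD=104439925/1048576 → NEW=0, ERR=104439925/1048576
(2,2): OLD=3110091679/16777216 → NEW=255, ERR=-1168098401/16777216
(2,3): OLD=13964594023/134217728 → NEW=0, ERR=13964594023/134217728
(2,4): OLD=211434227671/1073741824 → NEW=255, ERR=-62369937449/1073741824
(2,5): OLD=3788651891805/34359738368 → NEW=0, ERR=3788651891805/34359738368
(2,6): OLD=111592285875035/549755813888 → NEW=255, ERR=-28595446666405/549755813888
(3,0): OLD=2702016191/16777216 → NEW=255, ERR=-1576173889/16777216
(3,1): OLD=17481127507/134217728 → NEW=255, ERR=-16744393133/134217728
(3,2): OLD=130347295977/1073741824 → NEW=0, ERR=130347295977/1073741824
(3,3): OLD=1062495892079/4294967296 → NEW=255, ERR=-32720768401/4294967296
(3,4): OLD=92739536386751/549755813888 → NEW=255, ERR=-47448196154689/549755813888
(3,5): OLD=652295189476397/4398046511104 → NEW=255, ERR=-469206670855123/4398046511104
(3,6): OLD=8300844366422515/70368744177664 → NEW=0, ERR=8300844366422515/70368744177664
(4,0): OLD=322659045585/2147483648 → NEW=255, ERR=-224949284655/2147483648
(4,1): OLD=4435005533341/34359738368 → NEW=255, ERR=-4326727750499/34359738368
(4,2): OLD=98746307680083/549755813888 → NEW=255, ERR=-41441424861357/549755813888
Target (4,2): original=206, with diffused error = 98746307680083/549755813888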